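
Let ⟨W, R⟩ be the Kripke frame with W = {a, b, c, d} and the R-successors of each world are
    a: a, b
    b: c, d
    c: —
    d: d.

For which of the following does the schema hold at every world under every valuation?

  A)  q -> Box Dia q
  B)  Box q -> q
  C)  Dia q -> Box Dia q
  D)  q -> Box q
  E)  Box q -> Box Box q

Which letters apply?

none

R is not reflexive: not b R b.
R is not symmetric: a R b but not b R a.
R is not transitive: a R b and b R c but not a R c.
R is not euclidean: a R b and a R a but not b R a.
R is not a subset of the identity: a R b with a ≠ b.
(A) q -> Box Dia q is axiom B; it is valid on a frame exactly when R is symmetric. R is not symmetric, so not valid.
(B) axiom T: valid iff R is reflexive. R is not reflexive — not valid.
(C) axiom 5: valid iff R is euclidean. R is not euclidean — not valid.
(D) q -> Box q is equivalent to ◇p→p; it holds exactly when R ⊆ identity. Here R ⊄ identity — not valid.
(E) Box q -> Box Box q is axiom 4; it is valid on a frame exactly when R is transitive. R is not transitive, so not valid.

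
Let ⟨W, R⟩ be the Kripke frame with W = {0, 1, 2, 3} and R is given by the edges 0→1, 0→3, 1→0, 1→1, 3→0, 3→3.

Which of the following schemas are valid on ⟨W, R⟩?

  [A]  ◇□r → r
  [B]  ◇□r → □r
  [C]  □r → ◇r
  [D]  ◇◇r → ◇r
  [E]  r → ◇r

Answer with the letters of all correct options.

A

R is not reflexive: not 0 R 0.
R is symmetric: every R-edge is matched by its reverse.
R is not transitive: 0 R 1 and 1 R 0 but not 0 R 0.
R is not euclidean: 0 R 1 and 0 R 3 but not 1 R 3.
R is not serial: 2 has no R-successor.
(A) ◇□r → r (the dual of axiom B) characterises the symmetric frames. R is symmetric — valid.
(B) ◇□r → □r is the dual of axiom 5, which corresponds to the euclidean property. R is not euclidean — not valid.
(C) □r → ◇r is axiom D; it is valid on a frame exactly when R is serial. R is not serial, so not valid.
(D) ◇◇r → ◇r is the dual of axiom 4; it is valid on a frame exactly when R is transitive. R is not transitive, so not valid.
(E) the dual of axiom T: valid iff R is reflexive. R is not reflexive — not valid.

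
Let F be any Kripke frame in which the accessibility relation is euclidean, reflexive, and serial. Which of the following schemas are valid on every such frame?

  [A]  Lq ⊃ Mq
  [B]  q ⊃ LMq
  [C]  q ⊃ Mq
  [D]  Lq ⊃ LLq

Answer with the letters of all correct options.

A relation that is euclidean, reflexive, and serial is also symmetric and transitive.
(A) Lq ⊃ Mq is axiom D, which corresponds to seriality. Every such R is serial — valid.
(B) q ⊃ LMq is axiom B; it is valid on a frame exactly when R is symmetric. Every such R is symmetric, so valid.
(C) q ⊃ Mq is the dual of axiom T, which corresponds to reflexivity. Every such R is reflexive — valid.
(D) Lq ⊃ LLq is axiom 4, which corresponds to transitivity. Every such R is transitive — valid.

A, B, C, D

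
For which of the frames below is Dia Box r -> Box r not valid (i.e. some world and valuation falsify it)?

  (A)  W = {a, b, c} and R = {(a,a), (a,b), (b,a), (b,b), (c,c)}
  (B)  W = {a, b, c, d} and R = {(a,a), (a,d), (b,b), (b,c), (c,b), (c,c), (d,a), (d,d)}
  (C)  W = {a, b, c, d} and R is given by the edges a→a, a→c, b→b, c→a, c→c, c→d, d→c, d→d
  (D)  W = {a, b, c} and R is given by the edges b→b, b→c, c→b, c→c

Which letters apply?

C

The schema Dia Box r -> Box r is the dual of axiom 5; it is valid on a frame iff R is euclidean.
(A) R is euclidean (any two R-successors of the same world are R-related), so the schema is valid here.
(B) R is euclidean (any two R-successors of the same world are R-related), so the schema is valid here.
(C) R is not euclidean (c R a and c R d but not a R d), so the schema fails here.
(D) R is euclidean (any two R-successors of the same world are R-related), so the schema is valid here.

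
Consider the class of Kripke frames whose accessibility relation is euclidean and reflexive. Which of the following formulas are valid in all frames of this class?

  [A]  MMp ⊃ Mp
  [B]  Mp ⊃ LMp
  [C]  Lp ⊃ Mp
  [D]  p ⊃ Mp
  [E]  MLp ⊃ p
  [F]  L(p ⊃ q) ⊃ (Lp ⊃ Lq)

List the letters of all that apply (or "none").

A reflexive euclidean relation is also symmetric (from wRw and wRv the euclidean condition gives vRw) and hence transitive; it is an equivalence relation.
(A) the dual of axiom 4: valid iff R is transitive. Every such R is transitive — valid.
(B) Mp ⊃ LMp is axiom 5, which corresponds to the euclidean property. Every such R is euclidean — valid.
(C) Lp ⊃ Mp is axiom D; it is valid on a frame exactly when R is serial. Every such R is serial, so valid.
(D) the dual of axiom T: valid iff R is reflexive. Every such R is reflexive — valid.
(E) the dual of axiom B: valid iff R is symmetric. Every such R is symmetric — valid.
(F) L(p ⊃ q) ⊃ (Lp ⊃ Lq) is the K axiom; it holds on all frames — valid.

A, B, C, D, E, F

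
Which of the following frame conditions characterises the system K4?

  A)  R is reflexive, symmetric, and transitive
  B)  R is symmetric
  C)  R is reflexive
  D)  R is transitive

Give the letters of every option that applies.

(A) this class determines S5, not K4.
(B) this class determines KB, not K4.
(C) this class determines T (= KT), not K4.
(D) K4 is sound and complete for exactly this class.

D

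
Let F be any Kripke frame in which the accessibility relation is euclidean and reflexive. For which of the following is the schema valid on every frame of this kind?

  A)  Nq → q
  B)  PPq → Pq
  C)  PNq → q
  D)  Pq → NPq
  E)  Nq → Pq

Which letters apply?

A, B, C, D, E

A reflexive euclidean relation is also symmetric (from wRw and wRv the euclidean condition gives vRw) and hence transitive; it is an equivalence relation.
(A) Nq → q (axiom T) characterises the reflexive frames. Every such R is reflexive — valid.
(B) PPq → Pq (the dual of axiom 4) characterises the transitive frames. Every such R is transitive — valid.
(C) the dual of axiom B: valid iff R is symmetric. Every such R is symmetric — valid.
(D) Pq → NPq is axiom 5; it is valid on a frame exactly when R is euclidean. Every such R is euclidean, so valid.
(E) axiom D: valid iff R is serial. Every such R is serial — valid.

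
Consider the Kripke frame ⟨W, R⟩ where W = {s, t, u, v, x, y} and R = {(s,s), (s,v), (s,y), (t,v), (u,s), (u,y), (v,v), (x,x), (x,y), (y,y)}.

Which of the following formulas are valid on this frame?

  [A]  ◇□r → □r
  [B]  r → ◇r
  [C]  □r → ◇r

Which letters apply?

R is not reflexive: not t R t.
R is not euclidean: s R v and s R s but not v R s.
R is serial: every world has an R-successor.
(A) ◇□r → □r is the dual of axiom 5; it is valid on a frame exactly when R is euclidean. R is not euclidean, so not valid.
(B) r → ◇r is the dual of axiom T, which corresponds to reflexivity. R is not reflexive — not valid.
(C) □r → ◇r is axiom D, which corresponds to seriality. R is serial — valid.

C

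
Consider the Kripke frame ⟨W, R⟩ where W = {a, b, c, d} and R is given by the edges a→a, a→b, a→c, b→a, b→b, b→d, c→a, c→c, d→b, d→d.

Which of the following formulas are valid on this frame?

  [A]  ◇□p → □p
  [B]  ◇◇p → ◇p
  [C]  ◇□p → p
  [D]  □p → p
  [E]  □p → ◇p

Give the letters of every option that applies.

C, D, E

R is reflexive: each world relates to itself.
R is symmetric: every R-edge is matched by its reverse.
R is not transitive: a R b and b R d but not a R d.
R is not euclidean: a R b and a R c but not b R c.
R is serial: every world has an R-successor.
(A) ◇□p → □p is the dual of axiom 5; it is valid on a frame exactly when R is euclidean. R is not euclidean, so not valid.
(B) ◇◇p → ◇p (the dual of axiom 4) characterises the transitive frames. R is not transitive — not valid.
(C) ◇□p → p is the dual of axiom B; it is valid on a frame exactly when R is symmetric. R is symmetric, so valid.
(D) □p → p (axiom T) characterises the reflexive frames. R is reflexive — valid.
(E) axiom D: valid iff R is serial. R is serial — valid.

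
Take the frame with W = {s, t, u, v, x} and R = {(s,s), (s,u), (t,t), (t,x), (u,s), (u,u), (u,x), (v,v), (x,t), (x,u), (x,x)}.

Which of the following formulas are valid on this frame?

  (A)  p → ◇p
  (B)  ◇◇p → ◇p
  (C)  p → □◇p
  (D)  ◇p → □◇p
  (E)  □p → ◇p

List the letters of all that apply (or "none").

A, C, E

R is reflexive: each world relates to itself.
R is symmetric: every R-edge is matched by its reverse.
R is not transitive: s R u and u R x but not s R x.
R is not euclidean: u R s and u R x but not s R x.
R is serial: every world has an R-successor.
(A) p → ◇p is the dual of axiom T, which corresponds to reflexivity. R is reflexive — valid.
(B) ◇◇p → ◇p is the dual of axiom 4, which corresponds to transitivity. R is not transitive — not valid.
(C) p → □◇p is axiom B, which corresponds to symmetry. R is symmetric — valid.
(D) ◇p → □◇p is axiom 5, which corresponds to the euclidean property. R is not euclidean — not valid.
(E) □p → ◇p (axiom D) characterises the serial frames. R is serial — valid.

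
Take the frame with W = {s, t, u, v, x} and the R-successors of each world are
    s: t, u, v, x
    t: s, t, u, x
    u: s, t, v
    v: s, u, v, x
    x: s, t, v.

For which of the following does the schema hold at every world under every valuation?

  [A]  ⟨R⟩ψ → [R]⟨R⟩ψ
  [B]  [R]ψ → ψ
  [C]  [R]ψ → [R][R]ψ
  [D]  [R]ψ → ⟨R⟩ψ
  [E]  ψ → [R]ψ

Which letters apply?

D

R is not reflexive: not s R s.
R is not transitive: s R t and t R s but not s R s.
R is not euclidean: s R t and s R v but not t R v.
R is serial: every world has an R-successor.
R is not a subset of the identity: s R t with s ≠ t.
(A) ⟨R⟩ψ → [R]⟨R⟩ψ is axiom 5, which corresponds to the euclidean property. R is not euclidean — not valid.
(B) [R]ψ → ψ is axiom T; it is valid on a frame exactly when R is reflexive. R is not reflexive, so not valid.
(C) axiom 4: valid iff R is transitive. R is not transitive — not valid.
(D) [R]ψ → ⟨R⟩ψ (axiom D) characterises the serial frames. R is serial — valid.
(E) ψ → [R]ψ is valid only on frames where every R-edge is a self-loop. Here R ⊄ identity — not valid.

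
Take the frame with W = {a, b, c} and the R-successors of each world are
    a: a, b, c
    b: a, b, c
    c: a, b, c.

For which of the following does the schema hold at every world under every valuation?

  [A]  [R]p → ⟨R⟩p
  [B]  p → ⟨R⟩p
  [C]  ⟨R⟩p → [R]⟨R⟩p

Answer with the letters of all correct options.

R is reflexive: each world relates to itself.
R is euclidean: any two R-successors of the same world are R-related.
R is serial: every world has an R-successor.
(A) [R]p → ⟨R⟩p (axiom D) characterises the serial frames. R is serial — valid.
(B) the dual of axiom T: valid iff R is reflexive. R is reflexive — valid.
(C) axiom 5: valid iff R is euclidean. R is euclidean — valid.

A, B, C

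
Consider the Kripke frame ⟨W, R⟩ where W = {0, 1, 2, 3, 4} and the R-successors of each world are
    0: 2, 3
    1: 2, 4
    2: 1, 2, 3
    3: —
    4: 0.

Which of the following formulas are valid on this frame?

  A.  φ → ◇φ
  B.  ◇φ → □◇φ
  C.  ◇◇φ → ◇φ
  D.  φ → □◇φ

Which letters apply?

none

R is not reflexive: not 0 R 0.
R is not symmetric: 0 R 2 but not 2 R 0.
R is not transitive: 0 R 2 and 2 R 1 but not 0 R 1.
R is not euclidean: 0 R 3 and 0 R 2 but not 3 R 2.
(A) the dual of axiom T: valid iff R is reflexive. R is not reflexive — not valid.
(B) ◇φ → □◇φ is axiom 5, which corresponds to the euclidean property. R is not euclidean — not valid.
(C) ◇◇φ → ◇φ (the dual of axiom 4) characterises the transitive frames. R is not transitive — not valid.
(D) φ → □◇φ is axiom B, which corresponds to symmetry. R is not symmetric — not valid.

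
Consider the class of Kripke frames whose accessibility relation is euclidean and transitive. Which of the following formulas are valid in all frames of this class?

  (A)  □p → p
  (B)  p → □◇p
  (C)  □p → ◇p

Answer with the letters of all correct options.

none

(A) □p → p (axiom T) characterises the reflexive frames. Such an R need not be reflexive — not valid.
(B) p → □◇p is axiom B, which corresponds to symmetry. Such an R need not be symmetric — not valid.
(C) □p → ◇p is axiom D; it is valid on a frame exactly when R is serial. Such an R need not be serial, so not valid.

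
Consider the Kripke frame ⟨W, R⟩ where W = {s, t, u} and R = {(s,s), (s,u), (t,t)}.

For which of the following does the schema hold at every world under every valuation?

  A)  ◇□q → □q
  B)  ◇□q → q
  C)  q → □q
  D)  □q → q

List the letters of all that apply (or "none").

none

R is not reflexive: not u R u.
R is not symmetric: s R u but not u R s.
R is not euclidean: s R u and s R s but not u R s.
R is not a subset of the identity: s R u with s ≠ u.
(A) ◇□q → □q is the dual of axiom 5, which corresponds to the euclidean property. R is not euclidean — not valid.
(B) ◇□q → q is the dual of axiom B, which corresponds to symmetry. R is not symmetric — not valid.
(C) q → □q (equivalent to ◇p→p) corresponds to R being a subset of the identity. Here R ⊄ identity, so not valid.
(D) axiom T: valid iff R is reflexive. R is not reflexive — not valid.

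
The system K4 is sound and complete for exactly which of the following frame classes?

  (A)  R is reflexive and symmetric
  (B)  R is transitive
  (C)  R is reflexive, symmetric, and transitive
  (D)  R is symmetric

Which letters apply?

B

(A) this class determines B (= KTB), not K4.
(B) K4 is sound and complete for exactly this class.
(C) this class determines S5, not K4.
(D) this class determines KB, not K4.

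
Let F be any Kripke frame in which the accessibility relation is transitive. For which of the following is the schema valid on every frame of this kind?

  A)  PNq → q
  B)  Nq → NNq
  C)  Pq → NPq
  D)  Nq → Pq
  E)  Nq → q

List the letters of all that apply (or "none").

(A) PNq → q is the dual of axiom B, which corresponds to symmetry. Such an R need not be symmetric — not valid.
(B) Nq → NNq is axiom 4; it is valid on a frame exactly when R is transitive. Every such R is transitive, so valid.
(C) Pq → NPq (axiom 5) characterises the euclidean frames. Such an R need not be euclidean — not valid.
(D) Nq → Pq is axiom D; it is valid on a frame exactly when R is serial. Such an R need not be serial, so not valid.
(E) Nq → q (axiom T) characterises the reflexive frames. Such an R need not be reflexive — not valid.

B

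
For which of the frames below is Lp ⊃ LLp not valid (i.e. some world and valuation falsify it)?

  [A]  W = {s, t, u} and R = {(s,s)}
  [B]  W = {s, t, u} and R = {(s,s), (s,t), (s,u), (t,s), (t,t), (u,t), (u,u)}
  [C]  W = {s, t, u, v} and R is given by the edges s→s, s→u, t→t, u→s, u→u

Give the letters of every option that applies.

B

The schema Lp ⊃ LLp is axiom 4; it is valid on a frame iff R is transitive.
(A) R is transitive (R is closed under composition), so the schema is valid here.
(B) R is not transitive (t R s and s R u but not t R u), so the schema fails here.
(C) R is transitive (R is closed under composition), so the schema is valid here.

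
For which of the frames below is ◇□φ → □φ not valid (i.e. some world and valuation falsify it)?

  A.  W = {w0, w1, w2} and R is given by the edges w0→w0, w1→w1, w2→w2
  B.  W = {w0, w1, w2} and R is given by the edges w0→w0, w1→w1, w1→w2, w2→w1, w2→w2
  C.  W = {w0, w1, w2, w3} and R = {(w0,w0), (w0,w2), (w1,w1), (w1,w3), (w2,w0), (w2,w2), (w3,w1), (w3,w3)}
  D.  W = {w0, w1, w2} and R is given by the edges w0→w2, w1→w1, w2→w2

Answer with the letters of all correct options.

none

The schema ◇□φ → □φ is the dual of axiom 5; it is valid on a frame iff R is euclidean.
(A) R is euclidean (any two R-successors of the same world are R-related), so the schema is valid here.
(B) R is euclidean (any two R-successors of the same world are R-related), so the schema is valid here.
(C) R is euclidean (any two R-successors of the same world are R-related), so the schema is valid here.
(D) R is euclidean (any two R-successors of the same world are R-related), so the schema is valid here.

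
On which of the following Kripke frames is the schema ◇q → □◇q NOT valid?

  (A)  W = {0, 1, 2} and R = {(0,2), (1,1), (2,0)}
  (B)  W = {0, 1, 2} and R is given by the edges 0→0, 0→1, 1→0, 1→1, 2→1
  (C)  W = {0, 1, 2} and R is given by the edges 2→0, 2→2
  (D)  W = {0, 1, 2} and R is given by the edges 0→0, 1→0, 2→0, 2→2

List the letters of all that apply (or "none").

The schema ◇q → □◇q is axiom 5; it is valid on a frame iff R is euclidean.
(A) R is not euclidean (0 R 2 and 0 R 2 but not 2 R 2), so the schema fails here.
(B) R is euclidean (any two R-successors of the same world are R-related), so the schema is valid here.
(C) R is not euclidean (2 R 0 and 2 R 2 but not 0 R 2), so the schema fails here.
(D) R is not euclidean (2 R 0 and 2 R 2 but not 0 R 2), so the schema fails here.

A, C, D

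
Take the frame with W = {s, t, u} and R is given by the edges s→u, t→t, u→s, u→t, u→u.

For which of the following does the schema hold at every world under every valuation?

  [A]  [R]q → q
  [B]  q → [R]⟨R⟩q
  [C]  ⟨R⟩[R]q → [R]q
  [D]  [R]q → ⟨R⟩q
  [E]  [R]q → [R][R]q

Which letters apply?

R is not reflexive: not s R s.
R is not symmetric: u R t but not t R u.
R is not transitive: s R u and u R s but not s R s.
R is not euclidean: u R s and u R t but not s R t.
R is serial: every world has an R-successor.
(A) axiom T: valid iff R is reflexive. R is not reflexive — not valid.
(B) q → [R]⟨R⟩q is axiom B, which corresponds to symmetry. R is not symmetric — not valid.
(C) ⟨R⟩[R]q → [R]q is the dual of axiom 5; it is valid on a frame exactly when R is euclidean. R is not euclidean, so not valid.
(D) [R]q → ⟨R⟩q is axiom D, which corresponds to seriality. R is serial — valid.
(E) [R]q → [R][R]q (axiom 4) characterises the transitive frames. R is not transitive — not valid.

D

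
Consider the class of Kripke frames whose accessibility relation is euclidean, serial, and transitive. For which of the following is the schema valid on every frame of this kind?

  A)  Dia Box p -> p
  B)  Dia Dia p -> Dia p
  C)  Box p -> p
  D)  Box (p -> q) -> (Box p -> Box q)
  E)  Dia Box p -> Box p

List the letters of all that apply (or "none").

(A) Dia Box p -> p is the dual of axiom B, which corresponds to symmetry. Such an R need not be symmetric — not valid.
(B) the dual of axiom 4: valid iff R is transitive. Every such R is transitive — valid.
(C) axiom T: valid iff R is reflexive. Such an R need not be reflexive — not valid.
(D) this is just K, valid on every normal frame.
(E) Dia Box p -> Box p (the dual of axiom 5) characterises the euclidean frames. Every such R is euclidean — valid.

B, D, E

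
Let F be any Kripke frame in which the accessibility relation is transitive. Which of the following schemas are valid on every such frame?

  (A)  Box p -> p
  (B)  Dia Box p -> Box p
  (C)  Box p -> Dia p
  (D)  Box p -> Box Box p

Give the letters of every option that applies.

(A) Box p -> p (axiom T) characterises the reflexive frames. Such an R need not be reflexive — not valid.
(B) Dia Box p -> Box p is the dual of axiom 5; it is valid on a frame exactly when R is euclidean. Such an R need not be euclidean, so not valid.
(C) Box p -> Dia p is axiom D, which corresponds to seriality. Such an R need not be serial — not valid.
(D) Box p -> Box Box p (axiom 4) characterises the transitive frames. Every such R is transitive — valid.

D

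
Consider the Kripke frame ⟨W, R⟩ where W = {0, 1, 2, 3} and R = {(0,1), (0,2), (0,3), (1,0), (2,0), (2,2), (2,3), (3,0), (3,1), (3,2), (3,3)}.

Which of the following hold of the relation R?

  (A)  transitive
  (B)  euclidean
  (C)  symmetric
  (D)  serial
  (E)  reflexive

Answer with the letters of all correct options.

(A) not transitive: 0 R 1 and 1 R 0 but not 0 R 0.
(B) not euclidean: 0 R 1 and 0 R 2 but not 1 R 2.
(C) not symmetric: 3 R 1 but not 1 R 3.
(D) serial: every world has an R-successor.
(E) not reflexive: not 0 R 0.

D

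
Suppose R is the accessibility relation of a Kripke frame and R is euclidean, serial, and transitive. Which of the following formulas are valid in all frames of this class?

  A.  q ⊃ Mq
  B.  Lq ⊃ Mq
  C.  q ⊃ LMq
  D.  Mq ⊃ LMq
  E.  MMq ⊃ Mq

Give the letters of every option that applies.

(A) q ⊃ Mq is the dual of axiom T, which corresponds to reflexivity. Such an R need not be reflexive — not valid.
(B) Lq ⊃ Mq is axiom D; it is valid on a frame exactly when R is serial. Every such R is serial, so valid.
(C) q ⊃ LMq is axiom B, which corresponds to symmetry. Such an R need not be symmetric — not valid.
(D) axiom 5: valid iff R is euclidean. Every such R is euclidean — valid.
(E) MMq ⊃ Mq is the dual of axiom 4, which corresponds to transitivity. Every such R is transitive — valid.

B, D, E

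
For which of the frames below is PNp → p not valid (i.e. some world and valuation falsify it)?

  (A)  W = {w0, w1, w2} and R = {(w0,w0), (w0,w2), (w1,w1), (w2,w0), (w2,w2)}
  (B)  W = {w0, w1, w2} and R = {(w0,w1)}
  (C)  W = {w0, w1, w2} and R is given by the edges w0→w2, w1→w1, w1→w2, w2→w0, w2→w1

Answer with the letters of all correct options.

The schema PNp → p is the dual of axiom B; it is valid on a frame iff R is symmetric.
(A) R is symmetric (every R-edge is matched by its reverse), so the schema is valid here.
(B) R is not symmetric (w0 R w1 but not w1 R w0), so the schema fails here.
(C) R is symmetric (every R-edge is matched by its reverse), so the schema is valid here.

B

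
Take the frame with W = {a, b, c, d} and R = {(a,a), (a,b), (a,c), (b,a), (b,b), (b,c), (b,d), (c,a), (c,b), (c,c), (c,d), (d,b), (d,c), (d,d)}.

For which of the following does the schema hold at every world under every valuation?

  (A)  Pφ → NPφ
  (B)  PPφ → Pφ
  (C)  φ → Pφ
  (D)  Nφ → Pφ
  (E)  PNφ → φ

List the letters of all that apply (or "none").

R is reflexive: each world relates to itself.
R is symmetric: every R-edge is matched by its reverse.
R is not transitive: a R b and b R d but not a R d.
R is not euclidean: b R a and b R d but not a R d.
R is serial: every world has an R-successor.
(A) Pφ → NPφ is axiom 5, which corresponds to the euclidean property. R is not euclidean — not valid.
(B) PPφ → Pφ is the dual of axiom 4, which corresponds to transitivity. R is not transitive — not valid.
(C) the dual of axiom T: valid iff R is reflexive. R is reflexive — valid.
(D) Nφ → Pφ (axiom D) characterises the serial frames. R is serial — valid.
(E) PNφ → φ is the dual of axiom B, which corresponds to symmetry. R is symmetric — valid.

C, D, E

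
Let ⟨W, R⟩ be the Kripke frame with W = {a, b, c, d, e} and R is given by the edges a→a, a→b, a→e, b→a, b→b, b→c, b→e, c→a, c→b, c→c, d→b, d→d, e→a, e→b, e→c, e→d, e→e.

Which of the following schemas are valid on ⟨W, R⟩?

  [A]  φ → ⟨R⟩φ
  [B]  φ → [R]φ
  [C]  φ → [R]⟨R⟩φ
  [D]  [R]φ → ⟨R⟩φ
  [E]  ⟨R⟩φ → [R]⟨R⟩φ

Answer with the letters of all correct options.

A, D

R is reflexive: each world relates to itself.
R is not symmetric: c R a but not a R c.
R is not euclidean: b R a and b R c but not a R c.
R is serial: every world has an R-successor.
R is not a subset of the identity: a R b with a ≠ b.
(A) φ → ⟨R⟩φ is the dual of axiom T; it is valid on a frame exactly when R is reflexive. R is reflexive, so valid.
(B) φ → [R]φ (equivalent to ◇p→p) corresponds to R being a subset of the identity. Here R ⊄ identity, so not valid.
(C) φ → [R]⟨R⟩φ (axiom B) characterises the symmetric frames. R is not symmetric — not valid.
(D) [R]φ → ⟨R⟩φ is axiom D; it is valid on a frame exactly when R is serial. R is serial, so valid.
(E) ⟨R⟩φ → [R]⟨R⟩φ is axiom 5, which corresponds to the euclidean property. R is not euclidean — not valid.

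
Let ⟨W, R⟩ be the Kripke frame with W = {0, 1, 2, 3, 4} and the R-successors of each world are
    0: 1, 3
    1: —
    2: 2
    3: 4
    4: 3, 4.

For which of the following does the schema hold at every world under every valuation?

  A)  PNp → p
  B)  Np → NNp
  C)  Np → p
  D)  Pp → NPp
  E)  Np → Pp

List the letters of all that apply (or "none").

none

R is not reflexive: not 0 R 0.
R is not symmetric: 0 R 1 but not 1 R 0.
R is not transitive: 0 R 3 and 3 R 4 but not 0 R 4.
R is not euclidean: 0 R 1 and 0 R 3 but not 1 R 3.
R is not serial: 1 has no R-successor.
(A) PNp → p (the dual of axiom B) characterises the symmetric frames. R is not symmetric — not valid.
(B) Np → NNp is axiom 4, which corresponds to transitivity. R is not transitive — not valid.
(C) Np → p is axiom T, which corresponds to reflexivity. R is not reflexive — not valid.
(D) Pp → NPp (axiom 5) characterises the euclidean frames. R is not euclidean — not valid.
(E) Np → Pp is axiom D, which corresponds to seriality. R is not serial — not valid.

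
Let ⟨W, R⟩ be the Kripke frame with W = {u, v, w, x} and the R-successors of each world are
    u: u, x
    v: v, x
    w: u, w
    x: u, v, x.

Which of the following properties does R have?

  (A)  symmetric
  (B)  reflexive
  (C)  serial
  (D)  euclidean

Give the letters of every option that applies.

B, C

(A) not symmetric: w R u but not u R w.
(B) reflexive: each world relates to itself.
(C) serial: every world has an R-successor.
(D) not euclidean: w R u and w R w but not u R w.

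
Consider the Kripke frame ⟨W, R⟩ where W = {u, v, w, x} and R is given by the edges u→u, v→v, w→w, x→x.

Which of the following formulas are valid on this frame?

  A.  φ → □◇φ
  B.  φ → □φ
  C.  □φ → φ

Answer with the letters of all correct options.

R is reflexive: each world relates to itself.
R is symmetric: every R-edge is matched by its reverse.
R is a subset of the identity: every R-edge is a self-loop.
(A) φ → □◇φ is axiom B, which corresponds to symmetry. R is symmetric — valid.
(B) φ → □φ is equivalent to ◇p→p; it holds exactly when R ⊆ identity. Here R ⊆ identity — valid.
(C) □φ → φ (axiom T) characterises the reflexive frames. R is reflexive — valid.

A, B, C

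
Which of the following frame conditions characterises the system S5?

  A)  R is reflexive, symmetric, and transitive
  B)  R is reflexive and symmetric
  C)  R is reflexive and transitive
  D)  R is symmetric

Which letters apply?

A

(A) S5 is sound and complete for exactly this class.
(B) this class determines B (= KTB), not S5.
(C) this class determines S4, not S5.
(D) this class determines KB, not S5.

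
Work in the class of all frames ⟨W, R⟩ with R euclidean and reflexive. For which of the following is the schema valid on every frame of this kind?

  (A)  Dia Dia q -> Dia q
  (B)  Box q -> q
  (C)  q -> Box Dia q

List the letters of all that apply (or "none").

A, B, C

A reflexive euclidean relation is also symmetric (from wRw and wRv the euclidean condition gives vRw) and hence transitive; it is an equivalence relation.
(A) the dual of axiom 4: valid iff R is transitive. Every such R is transitive — valid.
(B) Box q -> q is axiom T; it is valid on a frame exactly when R is reflexive. Every such R is reflexive, so valid.
(C) axiom B: valid iff R is symmetric. Every such R is symmetric — valid.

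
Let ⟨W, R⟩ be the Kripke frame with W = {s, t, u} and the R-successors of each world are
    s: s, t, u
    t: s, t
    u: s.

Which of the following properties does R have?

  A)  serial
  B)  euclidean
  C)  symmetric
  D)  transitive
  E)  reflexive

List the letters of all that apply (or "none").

(A) serial: every world has an R-successor.
(B) not euclidean: s R t and s R u but not t R u.
(C) symmetric: every R-edge is matched by its reverse.
(D) not transitive: t R s and s R u but not t R u.
(E) not reflexive: not u R u.

A, C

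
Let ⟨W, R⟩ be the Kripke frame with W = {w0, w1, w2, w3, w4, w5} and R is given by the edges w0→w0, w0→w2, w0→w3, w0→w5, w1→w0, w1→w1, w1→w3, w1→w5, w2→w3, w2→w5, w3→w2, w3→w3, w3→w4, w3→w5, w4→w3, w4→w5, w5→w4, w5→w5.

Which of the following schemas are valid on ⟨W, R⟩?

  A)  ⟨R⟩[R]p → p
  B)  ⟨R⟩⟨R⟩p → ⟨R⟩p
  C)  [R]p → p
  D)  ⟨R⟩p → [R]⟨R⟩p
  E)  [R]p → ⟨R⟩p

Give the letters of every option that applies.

E

R is not reflexive: not w2 R w2.
R is not symmetric: w0 R w2 but not w2 R w0.
R is not transitive: w0 R w3 and w3 R w4 but not w0 R w4.
R is not euclidean: w0 R w2 and w0 R w0 but not w2 R w0.
R is serial: every world has an R-successor.
(A) the dual of axiom B: valid iff R is symmetric. R is not symmetric — not valid.
(B) the dual of axiom 4: valid iff R is transitive. R is not transitive — not valid.
(C) [R]p → p is axiom T, which corresponds to reflexivity. R is not reflexive — not valid.
(D) ⟨R⟩p → [R]⟨R⟩p is axiom 5, which corresponds to the euclidean property. R is not euclidean — not valid.
(E) [R]p → ⟨R⟩p (axiom D) characterises the serial frames. R is serial — valid.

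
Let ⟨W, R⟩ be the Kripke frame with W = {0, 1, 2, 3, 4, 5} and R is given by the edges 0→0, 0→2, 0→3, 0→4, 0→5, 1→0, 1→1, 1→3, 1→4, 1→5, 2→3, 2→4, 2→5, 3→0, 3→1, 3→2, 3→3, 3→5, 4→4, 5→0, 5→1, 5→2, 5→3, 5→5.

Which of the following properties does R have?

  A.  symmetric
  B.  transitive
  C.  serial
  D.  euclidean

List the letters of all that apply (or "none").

(A) not symmetric: 0 R 2 but not 2 R 0.
(B) not transitive: 0 R 3 and 3 R 1 but not 0 R 1.
(C) serial: every world has an R-successor.
(D) not euclidean: 0 R 2 and 0 R 0 but not 2 R 0.

C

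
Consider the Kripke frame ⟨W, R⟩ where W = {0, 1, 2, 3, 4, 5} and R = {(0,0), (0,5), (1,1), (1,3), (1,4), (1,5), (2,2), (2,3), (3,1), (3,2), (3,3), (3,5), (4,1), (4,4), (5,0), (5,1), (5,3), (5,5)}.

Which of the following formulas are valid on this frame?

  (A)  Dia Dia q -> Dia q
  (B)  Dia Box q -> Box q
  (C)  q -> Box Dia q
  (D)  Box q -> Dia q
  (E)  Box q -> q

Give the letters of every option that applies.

C, D, E

R is reflexive: each world relates to itself.
R is symmetric: every R-edge is matched by its reverse.
R is not transitive: 0 R 5 and 5 R 1 but not 0 R 1.
R is not euclidean: 1 R 3 and 1 R 4 but not 3 R 4.
R is serial: every world has an R-successor.
(A) Dia Dia q -> Dia q is the dual of axiom 4, which corresponds to transitivity. R is not transitive — not valid.
(B) Dia Box q -> Box q (the dual of axiom 5) characterises the euclidean frames. R is not euclidean — not valid.
(C) axiom B: valid iff R is symmetric. R is symmetric — valid.
(D) axiom D: valid iff R is serial. R is serial — valid.
(E) axiom T: valid iff R is reflexive. R is reflexive — valid.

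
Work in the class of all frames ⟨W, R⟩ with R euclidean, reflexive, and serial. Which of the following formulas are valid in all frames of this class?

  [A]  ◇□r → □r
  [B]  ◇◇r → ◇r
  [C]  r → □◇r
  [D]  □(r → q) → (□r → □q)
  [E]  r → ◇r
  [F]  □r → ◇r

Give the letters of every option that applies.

A relation that is euclidean, reflexive, and serial is also symmetric and transitive.
(A) ◇□r → □r (the dual of axiom 5) characterises the euclidean frames. Every such R is euclidean — valid.
(B) the dual of axiom 4: valid iff R is transitive. Every such R is transitive — valid.
(C) r → □◇r (axiom B) characterises the symmetric frames. Every such R is symmetric — valid.
(D) □(r → q) → (□r → □q) is the K axiom; it holds on all frames — valid.
(E) r → ◇r is the dual of axiom T, which corresponds to reflexivity. Every such R is reflexive — valid.
(F) □r → ◇r (axiom D) characterises the serial frames. Every such R is serial — valid.

A, B, C, D, E, F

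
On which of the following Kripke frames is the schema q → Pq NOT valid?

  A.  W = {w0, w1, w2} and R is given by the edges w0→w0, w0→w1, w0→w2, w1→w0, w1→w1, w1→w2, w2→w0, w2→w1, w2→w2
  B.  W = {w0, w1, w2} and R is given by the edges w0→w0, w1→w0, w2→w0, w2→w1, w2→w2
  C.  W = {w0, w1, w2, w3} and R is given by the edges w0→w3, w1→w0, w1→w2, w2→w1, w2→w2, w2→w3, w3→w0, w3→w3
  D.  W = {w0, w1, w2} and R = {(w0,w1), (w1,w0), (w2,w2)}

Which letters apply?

The schema q → Pq is the dual of axiom T; it is valid on a frame iff R is reflexive.
(A) R is reflexive (each world relates to itself), so the schema is valid here.
(B) R is not reflexive (not w1 R w1), so the schema fails here.
(C) R is not reflexive (not w0 R w0), so the schema fails here.
(D) R is not reflexive (not w0 R w0), so the schema fails here.

B, C, D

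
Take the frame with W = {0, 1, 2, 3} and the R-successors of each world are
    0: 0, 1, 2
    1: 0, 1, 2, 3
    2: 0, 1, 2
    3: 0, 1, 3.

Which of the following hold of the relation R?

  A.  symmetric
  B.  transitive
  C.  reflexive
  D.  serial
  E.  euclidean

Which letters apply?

C, D

(A) not symmetric: 3 R 0 but not 0 R 3.
(B) not transitive: 0 R 1 and 1 R 3 but not 0 R 3.
(C) reflexive: each world relates to itself.
(D) serial: every world has an R-successor.
(E) not euclidean: 1 R 0 and 1 R 3 but not 0 R 3.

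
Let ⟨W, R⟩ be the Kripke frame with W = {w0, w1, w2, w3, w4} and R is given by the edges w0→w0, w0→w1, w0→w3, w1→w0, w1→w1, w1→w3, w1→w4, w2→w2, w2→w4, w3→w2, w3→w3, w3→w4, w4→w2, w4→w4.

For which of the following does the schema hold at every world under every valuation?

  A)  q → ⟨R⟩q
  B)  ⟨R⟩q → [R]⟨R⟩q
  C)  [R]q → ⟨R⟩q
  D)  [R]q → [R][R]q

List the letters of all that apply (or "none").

R is reflexive: each world relates to itself.
R is not transitive: w0 R w1 and w1 R w4 but not w0 R w4.
R is not euclidean: w0 R w3 and w0 R w0 but not w3 R w0.
R is serial: every world has an R-successor.
(A) q → ⟨R⟩q is the dual of axiom T, which corresponds to reflexivity. R is reflexive — valid.
(B) ⟨R⟩q → [R]⟨R⟩q (axiom 5) characterises the euclidean frames. R is not euclidean — not valid.
(C) [R]q → ⟨R⟩q is axiom D; it is valid on a frame exactly when R is serial. R is serial, so valid.
(D) [R]q → [R][R]q (axiom 4) characterises the transitive frames. R is not transitive — not valid.

A, C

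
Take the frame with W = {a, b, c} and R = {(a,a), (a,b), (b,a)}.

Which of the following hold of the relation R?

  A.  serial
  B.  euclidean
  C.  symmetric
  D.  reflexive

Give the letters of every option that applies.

C

(A) not serial: c has no R-successor.
(B) not euclidean: a R b and a R b but not b R b.
(C) symmetric: every R-edge is matched by its reverse.
(D) not reflexive: not b R b.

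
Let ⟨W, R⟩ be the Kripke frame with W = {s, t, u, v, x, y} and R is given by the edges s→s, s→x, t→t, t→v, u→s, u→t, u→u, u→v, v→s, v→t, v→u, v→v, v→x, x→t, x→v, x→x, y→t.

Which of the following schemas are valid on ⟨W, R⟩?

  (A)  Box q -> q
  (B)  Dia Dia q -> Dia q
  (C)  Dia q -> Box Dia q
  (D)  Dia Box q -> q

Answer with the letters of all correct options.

none

R is not reflexive: not y R y.
R is not symmetric: s R x but not x R s.
R is not transitive: s R x and x R t but not s R t.
R is not euclidean: s R x and s R s but not x R s.
(A) Box q -> q is axiom T, which corresponds to reflexivity. R is not reflexive — not valid.
(B) Dia Dia q -> Dia q is the dual of axiom 4; it is valid on a frame exactly when R is transitive. R is not transitive, so not valid.
(C) Dia q -> Box Dia q is axiom 5, which corresponds to the euclidean property. R is not euclidean — not valid.
(D) Dia Box q -> q is the dual of axiom B; it is valid on a frame exactly when R is symmetric. R is not symmetric, so not valid.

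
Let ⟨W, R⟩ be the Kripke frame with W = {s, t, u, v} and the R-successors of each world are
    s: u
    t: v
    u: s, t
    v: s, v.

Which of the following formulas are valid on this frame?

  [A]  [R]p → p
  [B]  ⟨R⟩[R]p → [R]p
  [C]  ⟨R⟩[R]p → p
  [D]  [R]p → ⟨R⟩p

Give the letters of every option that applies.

R is not reflexive: not s R s.
R is not symmetric: t R v but not v R t.
R is not euclidean: u R s and u R t but not s R t.
R is serial: every world has an R-successor.
(A) axiom T: valid iff R is reflexive. R is not reflexive — not valid.
(B) ⟨R⟩[R]p → [R]p is the dual of axiom 5, which corresponds to the euclidean property. R is not euclidean — not valid.
(C) ⟨R⟩[R]p → p is the dual of axiom B; it is valid on a frame exactly when R is symmetric. R is not symmetric, so not valid.
(D) axiom D: valid iff R is serial. R is serial — valid.

D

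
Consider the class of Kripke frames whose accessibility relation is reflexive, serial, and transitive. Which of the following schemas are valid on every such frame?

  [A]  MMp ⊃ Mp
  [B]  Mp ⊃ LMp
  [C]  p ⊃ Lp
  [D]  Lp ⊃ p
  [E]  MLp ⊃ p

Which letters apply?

A, D

(A) MMp ⊃ Mp is the dual of axiom 4; it is valid on a frame exactly when R is transitive. Every such R is transitive, so valid.
(B) Mp ⊃ LMp (axiom 5) characterises the euclidean frames. Such an R need not be euclidean — not valid.
(C) p ⊃ Lp is equivalent to ◇p→p; it holds exactly when R ⊆ identity. Such an R need not be a subset of the identity — not valid.
(D) Lp ⊃ p (axiom T) characterises the reflexive frames. Every such R is reflexive — valid.
(E) MLp ⊃ p is the dual of axiom B, which corresponds to symmetry. Such an R need not be symmetric — not valid.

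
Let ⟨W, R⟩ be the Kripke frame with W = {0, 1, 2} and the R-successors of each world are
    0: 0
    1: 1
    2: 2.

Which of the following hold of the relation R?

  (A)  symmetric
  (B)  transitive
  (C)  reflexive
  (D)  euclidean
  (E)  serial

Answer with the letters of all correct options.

A, B, C, D, E

(A) symmetric: every R-edge is matched by its reverse.
(B) transitive: R is closed under composition.
(C) reflexive: each world relates to itself.
(D) euclidean: any two R-successors of the same world are R-related.
(E) serial: every world has an R-successor.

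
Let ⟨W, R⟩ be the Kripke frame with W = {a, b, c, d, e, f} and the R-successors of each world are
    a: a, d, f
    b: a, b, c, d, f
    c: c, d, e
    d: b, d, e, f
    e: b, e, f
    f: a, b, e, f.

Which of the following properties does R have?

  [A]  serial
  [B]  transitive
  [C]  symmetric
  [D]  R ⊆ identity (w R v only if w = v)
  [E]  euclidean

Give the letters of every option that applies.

A

(A) serial: every world has an R-successor.
(B) not transitive: a R d and d R b but not a R b.
(C) not symmetric: a R d but not d R a.
(D) not ⊆ identity: a R d with a ≠ d.
(E) not euclidean: a R d and a R a but not d R a.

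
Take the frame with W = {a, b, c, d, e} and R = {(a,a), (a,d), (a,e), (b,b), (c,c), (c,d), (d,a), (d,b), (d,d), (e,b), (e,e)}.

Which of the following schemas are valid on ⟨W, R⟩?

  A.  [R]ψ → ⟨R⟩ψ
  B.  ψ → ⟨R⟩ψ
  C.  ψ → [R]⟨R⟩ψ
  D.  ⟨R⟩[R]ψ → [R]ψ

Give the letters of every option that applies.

A, B

R is reflexive: each world relates to itself.
R is not symmetric: a R e but not e R a.
R is not euclidean: a R d and a R e but not d R e.
R is serial: every world has an R-successor.
(A) [R]ψ → ⟨R⟩ψ is axiom D; it is valid on a frame exactly when R is serial. R is serial, so valid.
(B) ψ → ⟨R⟩ψ is the dual of axiom T, which corresponds to reflexivity. R is reflexive — valid.
(C) ψ → [R]⟨R⟩ψ is axiom B, which corresponds to symmetry. R is not symmetric — not valid.
(D) ⟨R⟩[R]ψ → [R]ψ is the dual of axiom 5, which corresponds to the euclidean property. R is not euclidean — not valid.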